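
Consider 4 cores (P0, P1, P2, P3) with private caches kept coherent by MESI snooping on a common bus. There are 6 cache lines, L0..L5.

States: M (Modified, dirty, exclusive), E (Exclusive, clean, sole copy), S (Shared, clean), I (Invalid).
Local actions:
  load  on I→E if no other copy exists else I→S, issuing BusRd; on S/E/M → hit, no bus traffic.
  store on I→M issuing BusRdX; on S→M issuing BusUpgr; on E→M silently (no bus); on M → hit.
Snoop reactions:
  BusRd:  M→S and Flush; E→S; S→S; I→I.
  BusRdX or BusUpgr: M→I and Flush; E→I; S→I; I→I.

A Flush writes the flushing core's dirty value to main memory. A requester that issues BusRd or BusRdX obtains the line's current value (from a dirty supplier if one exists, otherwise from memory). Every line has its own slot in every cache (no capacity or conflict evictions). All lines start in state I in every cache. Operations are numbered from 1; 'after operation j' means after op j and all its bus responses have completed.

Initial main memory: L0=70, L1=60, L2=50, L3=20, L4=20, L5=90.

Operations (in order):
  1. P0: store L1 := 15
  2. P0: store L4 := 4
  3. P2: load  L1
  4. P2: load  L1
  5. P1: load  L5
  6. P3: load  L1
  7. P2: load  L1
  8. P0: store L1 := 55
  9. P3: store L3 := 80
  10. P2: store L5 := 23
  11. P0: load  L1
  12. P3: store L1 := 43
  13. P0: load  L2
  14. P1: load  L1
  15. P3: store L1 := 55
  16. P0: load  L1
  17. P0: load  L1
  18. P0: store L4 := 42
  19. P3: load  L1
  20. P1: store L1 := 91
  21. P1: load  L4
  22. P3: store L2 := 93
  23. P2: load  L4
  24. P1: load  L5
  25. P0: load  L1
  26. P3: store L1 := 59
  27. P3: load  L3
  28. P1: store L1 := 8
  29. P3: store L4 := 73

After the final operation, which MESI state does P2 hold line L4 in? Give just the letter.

state = I

step 1: P0: store L1 := 15  ⟶  MIII  (L1)  txn=BusRdX  M[L1]=60
step 2: P0: store L4 := 4  ⟶  MIII  (L4)  txn=BusRdX  M[L4]=20
step 3: P2: load  L1  ⟶  SISI  (L1)  txn=BusRd+Flush  M[L1]=15
step 4: P2: load  L1  ⟶  SISI  (L1)  txn=∅  M[L1]=15
step 5: P1: load  L5  ⟶  IEII  (L5)  txn=BusRd  M[L5]=90
step 6: P3: load  L1  ⟶  SISS  (L1)  txn=BusRd  M[L1]=15
step 7: P2: load  L1  ⟶  SISS  (L1)  txn=∅  M[L1]=15
step 8: P0: store L1 := 55  ⟶  MIII  (L1)  txn=BusUpgr  M[L1]=15
step 9: P3: store L3 := 80  ⟶  IIIM  (L3)  txn=BusRdX  M[L3]=20
step 10: P2: store L5 := 23  ⟶  IIMI  (L5)  txn=BusRdX  M[L5]=90
step 11: P0: load  L1  ⟶  MIII  (L1)  txn=∅  M[L1]=15
step 12: P3: store L1 := 43  ⟶  IIIM  (L1)  txn=BusRdX+Flush  M[L1]=55
step 13: P0: load  L2  ⟶  EIII  (L2)  txn=BusRd  M[L2]=50
step 14: P1: load  L1  ⟶  ISIS  (L1)  txn=BusRd+Flush  M[L1]=43
step 15: P3: store L1 := 55  ⟶  IIIM  (L1)  txn=BusUpgr  M[L1]=43
step 16: P0: load  L1  ⟶  SIIS  (L1)  txn=BusRd+Flush  M[L1]=55
step 17: P0: load  L1  ⟶  SIIS  (L1)  txn=∅  M[L1]=55
step 18: P0: store L4 := 42  ⟶  MIII  (L4)  txn=∅  M[L4]=20
step 19: P3: load  L1  ⟶  SIIS  (L1)  txn=∅  M[L1]=55
step 20: P1: store L1 := 91  ⟶  IMII  (L1)  txn=BusRdX  M[L1]=55
step 21: P1: load  L4  ⟶  SSII  (L4)  txn=BusRd+Flush  M[L4]=42
step 22: P3: store L2 := 93  ⟶  IIIM  (L2)  txn=BusRdX  M[L2]=50
step 23: P2: load  L4  ⟶  SSSI  (L4)  txn=BusRd  M[L4]=42
step 24: P1: load  L5  ⟶  ISSI  (L5)  txn=BusRd+Flush  M[L5]=23
step 25: P0: load  L1  ⟶  SSII  (L1)  txn=BusRd+Flush  M[L1]=91
step 26: P3: store L1 := 59  ⟶  IIIM  (L1)  txn=BusRdX  M[L1]=91
step 27: P3: load  L3  ⟶  IIIM  (L3)  txn=∅  M[L3]=20
step 28: P1: store L1 := 8  ⟶  IMII  (L1)  txn=BusRdX+Flush  M[L1]=59
step 29: P3: store L4 := 73  ⟶  IIIM  (L4)  txn=BusRdX  M[L4]=42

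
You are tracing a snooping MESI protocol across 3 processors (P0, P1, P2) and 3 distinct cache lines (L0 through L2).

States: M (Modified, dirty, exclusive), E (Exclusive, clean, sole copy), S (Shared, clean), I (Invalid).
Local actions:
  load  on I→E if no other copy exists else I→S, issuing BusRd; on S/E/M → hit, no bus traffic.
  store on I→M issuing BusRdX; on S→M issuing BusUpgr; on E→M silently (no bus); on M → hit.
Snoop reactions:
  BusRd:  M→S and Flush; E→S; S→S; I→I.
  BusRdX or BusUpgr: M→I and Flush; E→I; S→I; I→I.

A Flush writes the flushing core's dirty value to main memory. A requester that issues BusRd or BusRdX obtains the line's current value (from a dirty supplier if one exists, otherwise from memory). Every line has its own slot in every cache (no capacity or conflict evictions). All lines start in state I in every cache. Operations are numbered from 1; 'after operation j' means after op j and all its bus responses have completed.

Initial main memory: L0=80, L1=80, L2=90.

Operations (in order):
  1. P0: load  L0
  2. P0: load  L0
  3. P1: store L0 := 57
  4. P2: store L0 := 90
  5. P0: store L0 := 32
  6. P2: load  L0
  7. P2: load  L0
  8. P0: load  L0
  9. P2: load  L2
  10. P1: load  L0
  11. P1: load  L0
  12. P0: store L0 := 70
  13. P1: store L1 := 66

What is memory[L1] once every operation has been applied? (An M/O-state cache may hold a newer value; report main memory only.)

  op1 P0: load  L0 → E/I/I on L0; bus BusRd; mem=80
  op2 P0: load  L0 → E/I/I on L0; bus (none); mem=80
  op3 P1: store L0 := 57 → I/M/I on L0; bus BusRdX; mem=80
  op4 P2: store L0 := 90 → I/I/M on L0; bus BusRdX Flush; mem=57
  op5 P0: store L0 := 32 → M/I/I on L0; bus BusRdX Flush; mem=90
  op6 P2: load  L0 → S/I/S on L0; bus BusRd Flush; mem=32
  op7 P2: load  L0 → S/I/S on L0; bus (none); mem=32
  op8 P0: load  L0 → S/I/S on L0; bus (none); mem=32
  op9 P2: load  L2 → I/I/E on L2; bus BusRd; mem=90
  op10 P1: load  L0 → S/S/S on L0; bus BusRd; mem=32
  op11 P1: load  L0 → S/S/S on L0; bus (none); mem=32
  op12 P0: store L0 := 70 → M/I/I on L0; bus BusUpgr; mem=32
  op13 P1: store L1 := 66 → I/M/I on L1; bus BusRdX; mem=80

memory[L1] = 80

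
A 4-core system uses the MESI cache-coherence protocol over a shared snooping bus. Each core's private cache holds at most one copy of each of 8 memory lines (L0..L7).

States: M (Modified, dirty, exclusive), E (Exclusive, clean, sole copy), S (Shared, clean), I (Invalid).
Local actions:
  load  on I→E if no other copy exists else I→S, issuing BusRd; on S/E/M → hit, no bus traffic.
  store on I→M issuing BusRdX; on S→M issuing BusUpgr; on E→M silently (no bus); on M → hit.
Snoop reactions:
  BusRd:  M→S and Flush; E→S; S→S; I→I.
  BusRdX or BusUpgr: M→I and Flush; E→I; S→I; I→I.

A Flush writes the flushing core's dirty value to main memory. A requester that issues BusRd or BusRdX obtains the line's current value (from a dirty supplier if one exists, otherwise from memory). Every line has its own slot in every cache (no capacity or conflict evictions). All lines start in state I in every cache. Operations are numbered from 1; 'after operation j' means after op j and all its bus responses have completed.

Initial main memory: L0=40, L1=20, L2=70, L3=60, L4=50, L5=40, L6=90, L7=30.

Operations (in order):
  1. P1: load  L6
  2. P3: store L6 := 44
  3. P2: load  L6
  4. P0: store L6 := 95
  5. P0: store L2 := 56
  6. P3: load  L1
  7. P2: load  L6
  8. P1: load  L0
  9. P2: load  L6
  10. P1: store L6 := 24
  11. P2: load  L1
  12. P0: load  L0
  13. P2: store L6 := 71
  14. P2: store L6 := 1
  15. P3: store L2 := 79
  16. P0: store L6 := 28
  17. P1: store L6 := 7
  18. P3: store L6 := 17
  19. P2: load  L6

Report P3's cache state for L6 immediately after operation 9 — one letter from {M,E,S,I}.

1. P1: load  L6  bus=[BusRd]  L6: P0=I P1=E P2=I P3=I  mem[L6]=90
2. P3: store L6 := 44  bus=[BusRdX]  L6: P0=I P1=I P2=I P3=M  mem[L6]=90
3. P2: load  L6  bus=[BusRd,Flush]  L6: P0=I P1=I P2=S P3=S  mem[L6]=44
4. P0: store L6 := 95  bus=[BusRdX]  L6: P0=M P1=I P2=I P3=I  mem[L6]=44
5. P0: store L2 := 56  bus=[BusRdX]  L2: P0=M P1=I P2=I P3=I  mem[L2]=70
6. P3: load  L1  bus=[BusRd]  L1: P0=I P1=I P2=I P3=E  mem[L1]=20
7. P2: load  L6  bus=[BusRd,Flush]  L6: P0=S P1=I P2=S P3=I  mem[L6]=95
8. P1: load  L0  bus=[BusRd]  L0: P0=I P1=E P2=I P3=I  mem[L0]=40
9. P2: load  L6  bus=[-]  L6: P0=S P1=I P2=S P3=I  mem[L6]=95
10. P1: store L6 := 24  bus=[BusRdX]  L6: P0=I P1=M P2=I P3=I  mem[L6]=95
11. P2: load  L1  bus=[BusRd]  L1: P0=I P1=I P2=S P3=S  mem[L1]=20
12. P0: load  L0  bus=[BusRd]  L0: P0=S P1=S P2=I P3=I  mem[L0]=40
13. P2: store L6 := 71  bus=[BusRdX,Flush]  L6: P0=I P1=I P2=M P3=I  mem[L6]=24
14. P2: store L6 := 1  bus=[-]  L6: P0=I P1=I P2=M P3=I  mem[L6]=24
15. P3: store L2 := 79  bus=[BusRdX,Flush]  L2: P0=I P1=I P2=I P3=M  mem[L2]=56
16. P0: store L6 := 28  bus=[BusRdX,Flush]  L6: P0=M P1=I P2=I P3=I  mem[L6]=1
17. P1: store L6 := 7  bus=[BusRdX,Flush]  L6: P0=I P1=M P2=I P3=I  mem[L6]=28
18. P3: store L6 := 17  bus=[BusRdX,Flush]  L6: P0=I P1=I P2=I P3=M  mem[L6]=7
19. P2: load  L6  bus=[BusRd,Flush]  L6: P0=I P1=I P2=S P3=S  mem[L6]=17

state = I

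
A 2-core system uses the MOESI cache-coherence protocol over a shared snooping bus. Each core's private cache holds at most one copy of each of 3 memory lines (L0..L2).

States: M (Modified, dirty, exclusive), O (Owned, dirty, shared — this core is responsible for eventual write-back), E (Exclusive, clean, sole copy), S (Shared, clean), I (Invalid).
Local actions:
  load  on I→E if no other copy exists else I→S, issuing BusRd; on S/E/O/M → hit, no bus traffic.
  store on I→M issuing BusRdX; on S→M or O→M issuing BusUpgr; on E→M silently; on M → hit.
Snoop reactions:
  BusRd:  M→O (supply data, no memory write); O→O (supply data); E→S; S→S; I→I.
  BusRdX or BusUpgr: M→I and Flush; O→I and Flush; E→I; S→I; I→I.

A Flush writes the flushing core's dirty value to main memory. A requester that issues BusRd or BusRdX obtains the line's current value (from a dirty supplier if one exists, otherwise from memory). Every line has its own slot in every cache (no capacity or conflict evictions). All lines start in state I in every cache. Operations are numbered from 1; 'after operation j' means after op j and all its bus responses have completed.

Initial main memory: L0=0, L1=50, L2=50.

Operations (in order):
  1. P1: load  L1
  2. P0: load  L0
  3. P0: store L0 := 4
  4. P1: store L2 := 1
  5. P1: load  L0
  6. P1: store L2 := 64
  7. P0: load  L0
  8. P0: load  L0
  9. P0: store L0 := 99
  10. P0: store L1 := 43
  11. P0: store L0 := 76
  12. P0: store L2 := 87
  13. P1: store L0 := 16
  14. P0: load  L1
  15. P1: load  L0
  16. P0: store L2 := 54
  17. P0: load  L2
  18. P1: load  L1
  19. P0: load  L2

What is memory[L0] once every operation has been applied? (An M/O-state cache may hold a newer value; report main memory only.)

memory[L0] = 76

  op1 P1: load  L1 → I/E on L1; bus BusRd; mem=50
  op2 P0: load  L0 → E/I on L0; bus BusRd; mem=0
  op3 P0: store L0 := 4 → M/I on L0; bus (none); mem=0
  op4 P1: store L2 := 1 → I/M on L2; bus BusRdX; mem=50
  op5 P1: load  L0 → O/S on L0; bus BusRd; mem=0
  op6 P1: store L2 := 64 → I/M on L2; bus (none); mem=50
  op7 P0: load  L0 → O/S on L0; bus (none); mem=0
  op8 P0: load  L0 → O/S on L0; bus (none); mem=0
  op9 P0: store L0 := 99 → M/I on L0; bus BusUpgr; mem=0
  op10 P0: store L1 := 43 → M/I on L1; bus BusRdX; mem=50
  op11 P0: store L0 := 76 → M/I on L0; bus (none); mem=0
  op12 P0: store L2 := 87 → M/I on L2; bus BusRdX Flush; mem=64
  op13 P1: store L0 := 16 → I/M on L0; bus BusRdX Flush; mem=76
  op14 P0: load  L1 → M/I on L1; bus (none); mem=50
  op15 P1: load  L0 → I/M on L0; bus (none); mem=76
  op16 P0: store L2 := 54 → M/I on L2; bus (none); mem=64
  op17 P0: load  L2 → M/I on L2; bus (none); mem=64
  op18 P1: load  L1 → O/S on L1; bus BusRd; mem=50
  op19 P0: load  L2 → M/I on L2; bus (none); mem=64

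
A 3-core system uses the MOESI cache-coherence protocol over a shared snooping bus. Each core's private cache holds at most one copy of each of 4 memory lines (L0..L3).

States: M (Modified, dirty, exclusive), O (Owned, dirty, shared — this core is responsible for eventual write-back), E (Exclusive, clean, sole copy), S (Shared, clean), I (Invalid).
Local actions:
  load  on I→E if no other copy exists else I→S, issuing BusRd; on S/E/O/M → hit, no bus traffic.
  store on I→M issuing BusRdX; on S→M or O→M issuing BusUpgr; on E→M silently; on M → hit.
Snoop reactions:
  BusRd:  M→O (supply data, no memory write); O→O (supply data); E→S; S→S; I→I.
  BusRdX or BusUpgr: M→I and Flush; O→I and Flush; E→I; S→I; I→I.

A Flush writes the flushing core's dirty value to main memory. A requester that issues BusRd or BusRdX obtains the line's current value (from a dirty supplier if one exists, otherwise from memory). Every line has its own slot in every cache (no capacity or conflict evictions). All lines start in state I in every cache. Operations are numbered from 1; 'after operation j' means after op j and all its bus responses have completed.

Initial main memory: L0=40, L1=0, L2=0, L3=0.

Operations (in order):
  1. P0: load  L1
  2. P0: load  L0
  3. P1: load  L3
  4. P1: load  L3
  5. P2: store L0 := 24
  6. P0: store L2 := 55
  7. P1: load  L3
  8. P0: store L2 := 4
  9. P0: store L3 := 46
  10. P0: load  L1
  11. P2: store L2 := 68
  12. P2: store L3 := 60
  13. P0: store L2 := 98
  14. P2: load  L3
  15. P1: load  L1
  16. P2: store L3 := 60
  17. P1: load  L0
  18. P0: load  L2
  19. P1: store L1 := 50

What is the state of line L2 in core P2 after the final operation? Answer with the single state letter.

state = I

1. P0: load  L1  bus=[BusRd]  L1: P0=E P1=I P2=I  mem[L1]=0
2. P0: load  L0  bus=[BusRd]  L0: P0=E P1=I P2=I  mem[L0]=40
3. P1: load  L3  bus=[BusRd]  L3: P0=I P1=E P2=I  mem[L3]=0
4. P1: load  L3  bus=[-]  L3: P0=I P1=E P2=I  mem[L3]=0
5. P2: store L0 := 24  bus=[BusRdX]  L0: P0=I P1=I P2=M  mem[L0]=40
6. P0: store L2 := 55  bus=[BusRdX]  L2: P0=M P1=I P2=I  mem[L2]=0
7. P1: load  L3  bus=[-]  L3: P0=I P1=E P2=I  mem[L3]=0
8. P0: store L2 := 4  bus=[-]  L2: P0=M P1=I P2=I  mem[L2]=0
9. P0: store L3 := 46  bus=[BusRdX]  L3: P0=M P1=I P2=I  mem[L3]=0
10. P0: load  L1  bus=[-]  L1: P0=E P1=I P2=I  mem[L1]=0
11. P2: store L2 := 68  bus=[BusRdX,Flush]  L2: P0=I P1=I P2=M  mem[L2]=4
12. P2: store L3 := 60  bus=[BusRdX,Flush]  L3: P0=I P1=I P2=M  mem[L3]=46
13. P0: store L2 := 98  bus=[BusRdX,Flush]  L2: P0=M P1=I P2=I  mem[L2]=68
14. P2: load  L3  bus=[-]  L3: P0=I P1=I P2=M  mem[L3]=46
15. P1: load  L1  bus=[BusRd]  L1: P0=S P1=S P2=I  mem[L1]=0
16. P2: store L3 := 60  bus=[-]  L3: P0=I P1=I P2=M  mem[L3]=46
17. P1: load  L0  bus=[BusRd]  L0: P0=I P1=S P2=O  mem[L0]=40
18. P0: load  L2  bus=[-]  L2: P0=M P1=I P2=I  mem[L2]=68
19. P1: store L1 := 50  bus=[BusUpgr]  L1: P0=I P1=M P2=I  mem[L1]=0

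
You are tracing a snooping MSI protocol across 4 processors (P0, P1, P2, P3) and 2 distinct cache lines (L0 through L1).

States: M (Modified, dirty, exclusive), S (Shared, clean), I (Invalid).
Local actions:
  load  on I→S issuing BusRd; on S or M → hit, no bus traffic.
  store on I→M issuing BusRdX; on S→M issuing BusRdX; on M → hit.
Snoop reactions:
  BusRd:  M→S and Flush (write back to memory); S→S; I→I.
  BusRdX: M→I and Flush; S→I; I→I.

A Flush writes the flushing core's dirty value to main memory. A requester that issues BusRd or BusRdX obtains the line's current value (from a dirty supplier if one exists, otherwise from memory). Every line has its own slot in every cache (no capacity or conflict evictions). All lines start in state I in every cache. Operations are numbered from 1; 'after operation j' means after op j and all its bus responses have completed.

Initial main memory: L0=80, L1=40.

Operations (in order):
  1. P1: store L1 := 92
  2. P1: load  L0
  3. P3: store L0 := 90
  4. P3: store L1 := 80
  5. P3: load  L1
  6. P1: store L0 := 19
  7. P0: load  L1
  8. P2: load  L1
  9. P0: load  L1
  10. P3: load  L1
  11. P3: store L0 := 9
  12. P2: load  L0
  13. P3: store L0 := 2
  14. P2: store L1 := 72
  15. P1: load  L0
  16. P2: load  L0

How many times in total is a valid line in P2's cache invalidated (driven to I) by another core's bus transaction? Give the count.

step 1: P1: store L1 := 92  ⟶  IMII  (L1)  txn=BusRdX  M[L1]=40
step 2: P1: load  L0  ⟶  ISII  (L0)  txn=BusRd  M[L0]=80
step 3: P3: store L0 := 90  ⟶  IIIM  (L0)  txn=BusRdX  M[L0]=80
step 4: P3: store L1 := 80  ⟶  IIIM  (L1)  txn=BusRdX+Flush  M[L1]=92
step 5: P3: load  L1  ⟶  IIIM  (L1)  txn=∅  M[L1]=92
step 6: P1: store L0 := 19  ⟶  IMII  (L0)  txn=BusRdX+Flush  M[L0]=90
step 7: P0: load  L1  ⟶  SIIS  (L1)  txn=BusRd+Flush  M[L1]=80
step 8: P2: load  L1  ⟶  SISS  (L1)  txn=BusRd  M[L1]=80
step 9: P0: load  L1  ⟶  SISS  (L1)  txn=∅  M[L1]=80
step 10: P3: load  L1  ⟶  SISS  (L1)  txn=∅  M[L1]=80
step 11: P3: store L0 := 9  ⟶  IIIM  (L0)  txn=BusRdX+Flush  M[L0]=19
step 12: P2: load  L0  ⟶  IISS  (L0)  txn=BusRd+Flush  M[L0]=9
step 13: P3: store L0 := 2  ⟶  IIIM  (L0)  txn=BusRdX  M[L0]=9
step 14: P2: store L1 := 72  ⟶  IIMI  (L1)  txn=BusRdX  M[L1]=80
step 15: P1: load  L0  ⟶  ISIS  (L0)  txn=BusRd+Flush  M[L0]=2
step 16: P2: load  L0  ⟶  ISSS  (L0)  txn=BusRd  M[L0]=2

invalidations = 1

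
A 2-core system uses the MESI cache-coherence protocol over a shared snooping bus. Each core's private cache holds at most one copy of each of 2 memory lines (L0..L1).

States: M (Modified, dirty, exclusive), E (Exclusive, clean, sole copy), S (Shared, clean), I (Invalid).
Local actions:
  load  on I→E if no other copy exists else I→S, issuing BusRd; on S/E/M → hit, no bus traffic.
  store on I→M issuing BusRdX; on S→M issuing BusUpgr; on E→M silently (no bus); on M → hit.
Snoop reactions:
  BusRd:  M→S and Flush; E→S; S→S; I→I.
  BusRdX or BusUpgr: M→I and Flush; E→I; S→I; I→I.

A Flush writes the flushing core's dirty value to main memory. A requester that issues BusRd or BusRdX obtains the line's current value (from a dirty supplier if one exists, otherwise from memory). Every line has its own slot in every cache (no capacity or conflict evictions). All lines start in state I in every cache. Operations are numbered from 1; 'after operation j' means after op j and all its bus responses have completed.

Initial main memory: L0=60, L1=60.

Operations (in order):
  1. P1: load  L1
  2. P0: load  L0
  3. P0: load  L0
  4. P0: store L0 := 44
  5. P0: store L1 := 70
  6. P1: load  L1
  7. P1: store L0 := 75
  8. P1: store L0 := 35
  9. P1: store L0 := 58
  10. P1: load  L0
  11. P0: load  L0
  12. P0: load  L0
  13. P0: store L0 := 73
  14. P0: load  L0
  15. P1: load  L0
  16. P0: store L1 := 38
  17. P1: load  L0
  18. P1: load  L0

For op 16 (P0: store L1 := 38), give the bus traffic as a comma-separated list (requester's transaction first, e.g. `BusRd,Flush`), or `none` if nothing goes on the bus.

  op1 P1: load  L1 → I/E on L1; bus BusRd; mem=60
  op2 P0: load  L0 → E/I on L0; bus BusRd; mem=60
  op3 P0: load  L0 → E/I on L0; bus (none); mem=60
  op4 P0: store L0 := 44 → M/I on L0; bus (none); mem=60
  op5 P0: store L1 := 70 → M/I on L1; bus BusRdX; mem=60
  op6 P1: load  L1 → S/S on L1; bus BusRd Flush; mem=70
  op7 P1: store L0 := 75 → I/M on L0; bus BusRdX Flush; mem=44
  op8 P1: store L0 := 35 → I/M on L0; bus (none); mem=44
  op9 P1: store L0 := 58 → I/M on L0; bus (none); mem=44
  op10 P1: load  L0 → I/M on L0; bus (none); mem=44
  op11 P0: load  L0 → S/S on L0; bus BusRd Flush; mem=58
  op12 P0: load  L0 → S/S on L0; bus (none); mem=58
  op13 P0: store L0 := 73 → M/I on L0; bus BusUpgr; mem=58
  op14 P0: load  L0 → M/I on L0; bus (none); mem=58
  op15 P1: load  L0 → S/S on L0; bus BusRd Flush; mem=73
  op16 P0: store L1 := 38 → M/I on L1; bus BusUpgr; mem=70
  op17 P1: load  L0 → S/S on L0; bus (none); mem=73
  op18 P1: load  L0 → S/S on L0; bus (none); mem=73

bus = BusUpgr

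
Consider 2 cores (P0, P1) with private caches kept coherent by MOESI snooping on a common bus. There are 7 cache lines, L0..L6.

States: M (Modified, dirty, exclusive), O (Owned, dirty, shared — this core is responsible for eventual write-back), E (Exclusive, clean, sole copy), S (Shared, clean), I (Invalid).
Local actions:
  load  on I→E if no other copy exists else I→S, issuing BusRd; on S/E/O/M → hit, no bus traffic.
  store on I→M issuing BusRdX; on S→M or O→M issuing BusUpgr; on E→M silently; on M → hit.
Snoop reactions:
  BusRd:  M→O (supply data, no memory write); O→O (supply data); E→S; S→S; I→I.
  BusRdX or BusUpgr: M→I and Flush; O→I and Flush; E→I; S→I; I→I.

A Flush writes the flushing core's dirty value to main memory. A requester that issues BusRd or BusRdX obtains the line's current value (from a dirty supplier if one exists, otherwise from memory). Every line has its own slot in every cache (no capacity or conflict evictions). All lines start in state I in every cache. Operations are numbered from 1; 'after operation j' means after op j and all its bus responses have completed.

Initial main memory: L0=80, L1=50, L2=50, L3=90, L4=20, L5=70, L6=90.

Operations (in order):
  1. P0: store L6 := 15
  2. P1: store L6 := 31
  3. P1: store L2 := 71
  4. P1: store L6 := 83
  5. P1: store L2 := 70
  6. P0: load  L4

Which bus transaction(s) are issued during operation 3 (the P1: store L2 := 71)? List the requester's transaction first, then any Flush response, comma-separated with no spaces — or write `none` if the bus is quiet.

bus = BusRdX

1. P0: store L6 := 15  bus=[BusRdX]  L6: P0=M P1=I  mem[L6]=90
2. P1: store L6 := 31  bus=[BusRdX,Flush]  L6: P0=I P1=M  mem[L6]=15
3. P1: store L2 := 71  bus=[BusRdX]  L2: P0=I P1=M  mem[L2]=50
4. P1: store L6 := 83  bus=[-]  L6: P0=I P1=M  mem[L6]=15
5. P1: store L2 := 70  bus=[-]  L2: P0=I P1=M  mem[L2]=50
6. P0: load  L4  bus=[BusRd]  L4: P0=E P1=I  mem[L4]=20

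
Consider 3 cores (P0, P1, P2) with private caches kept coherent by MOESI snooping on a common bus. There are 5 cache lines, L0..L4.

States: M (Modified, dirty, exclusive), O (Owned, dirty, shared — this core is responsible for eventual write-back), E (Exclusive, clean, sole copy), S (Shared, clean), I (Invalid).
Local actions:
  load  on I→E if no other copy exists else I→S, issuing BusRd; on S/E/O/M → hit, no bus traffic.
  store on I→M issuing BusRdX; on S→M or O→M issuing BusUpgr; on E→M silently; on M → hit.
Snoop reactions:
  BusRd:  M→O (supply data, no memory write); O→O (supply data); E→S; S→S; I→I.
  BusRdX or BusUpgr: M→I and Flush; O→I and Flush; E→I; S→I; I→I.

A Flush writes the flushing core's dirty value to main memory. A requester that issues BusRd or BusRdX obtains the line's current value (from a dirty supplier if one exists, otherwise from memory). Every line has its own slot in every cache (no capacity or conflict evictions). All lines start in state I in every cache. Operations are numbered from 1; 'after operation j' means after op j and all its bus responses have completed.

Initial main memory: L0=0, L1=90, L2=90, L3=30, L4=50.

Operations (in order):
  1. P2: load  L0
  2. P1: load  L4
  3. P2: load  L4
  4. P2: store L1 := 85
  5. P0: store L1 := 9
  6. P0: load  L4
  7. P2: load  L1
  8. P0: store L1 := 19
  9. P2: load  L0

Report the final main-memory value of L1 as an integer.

step 1: P2: load  L0  ⟶  IIE  (L0)  txn=BusRd  M[L0]=0
step 2: P1: load  L4  ⟶  IEI  (L4)  txn=BusRd  M[L4]=50
step 3: P2: load  L4  ⟶  ISS  (L4)  txn=BusRd  M[L4]=50
step 4: P2: store L1 := 85  ⟶  IIM  (L1)  txn=BusRdX  M[L1]=90
step 5: P0: store L1 := 9  ⟶  MII  (L1)  txn=BusRdX+Flush  M[L1]=85
step 6: P0: load  L4  ⟶  SSS  (L4)  txn=BusRd  M[L4]=50
step 7: P2: load  L1  ⟶  OIS  (L1)  txn=BusRd  M[L1]=85
step 8: P0: store L1 := 19  ⟶  MII  (L1)  txn=BusUpgr  M[L1]=85
step 9: P2: load  L0  ⟶  IIE  (L0)  txn=∅  M[L0]=0

memory[L1] = 85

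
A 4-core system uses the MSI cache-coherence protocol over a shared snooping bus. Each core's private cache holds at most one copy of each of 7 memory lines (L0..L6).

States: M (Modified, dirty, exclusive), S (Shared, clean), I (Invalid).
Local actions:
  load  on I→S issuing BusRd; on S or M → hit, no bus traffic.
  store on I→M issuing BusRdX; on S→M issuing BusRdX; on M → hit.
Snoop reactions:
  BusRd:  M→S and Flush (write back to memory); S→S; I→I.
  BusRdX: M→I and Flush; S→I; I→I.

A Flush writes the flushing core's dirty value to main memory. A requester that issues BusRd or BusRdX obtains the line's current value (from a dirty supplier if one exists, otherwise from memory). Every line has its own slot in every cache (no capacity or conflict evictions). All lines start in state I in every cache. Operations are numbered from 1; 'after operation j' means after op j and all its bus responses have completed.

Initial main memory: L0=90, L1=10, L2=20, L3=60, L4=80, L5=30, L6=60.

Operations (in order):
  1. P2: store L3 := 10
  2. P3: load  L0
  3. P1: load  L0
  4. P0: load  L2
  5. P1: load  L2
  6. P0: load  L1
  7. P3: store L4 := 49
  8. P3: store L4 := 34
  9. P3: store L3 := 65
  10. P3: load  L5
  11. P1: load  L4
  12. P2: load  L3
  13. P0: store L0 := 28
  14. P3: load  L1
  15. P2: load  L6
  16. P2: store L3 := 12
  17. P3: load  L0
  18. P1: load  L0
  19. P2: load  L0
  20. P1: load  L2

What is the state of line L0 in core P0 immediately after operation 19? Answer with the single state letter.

  op1 P2: store L3 := 10 → I/I/M/I on L3; bus BusRdX; mem=60
  op2 P3: load  L0 → I/I/I/S on L0; bus BusRd; mem=90
  op3 P1: load  L0 → I/S/I/S on L0; bus BusRd; mem=90
  op4 P0: load  L2 → S/I/I/I on L2; bus BusRd; mem=20
  op5 P1: load  L2 → S/S/I/I on L2; bus BusRd; mem=20
  op6 P0: load  L1 → S/I/I/I on L1; bus BusRd; mem=10
  op7 P3: store L4 := 49 → I/I/I/M on L4; bus BusRdX; mem=80
  op8 P3: store L4 := 34 → I/I/I/M on L4; bus (none); mem=80
  op9 P3: store L3 := 65 → I/I/I/M on L3; bus BusRdX Flush; mem=10
  op10 P3: load  L5 → I/I/I/S on L5; bus BusRd; mem=30
  op11 P1: load  L4 → I/S/I/S on L4; bus BusRd Flush; mem=34
  op12 P2: load  L3 → I/I/S/S on L3; bus BusRd Flush; mem=65
  op13 P0: store L0 := 28 → M/I/I/I on L0; bus BusRdX; mem=90
  op14 P3: load  L1 → S/I/I/S on L1; bus BusRd; mem=10
  op15 P2: load  L6 → I/I/S/I on L6; bus BusRd; mem=60
  op16 P2: store L3 := 12 → I/I/M/I on L3; bus BusRdX; mem=65
  op17 P3: load  L0 → S/I/I/S on L0; bus BusRd Flush; mem=28
  op18 P1: load  L0 → S/S/I/S on L0; bus BusRd; mem=28
  op19 P2: load  L0 → S/S/S/S on L0; bus BusRd; mem=28
  op20 P1: load  L2 → S/S/I/I on L2; bus (none); mem=20

state = S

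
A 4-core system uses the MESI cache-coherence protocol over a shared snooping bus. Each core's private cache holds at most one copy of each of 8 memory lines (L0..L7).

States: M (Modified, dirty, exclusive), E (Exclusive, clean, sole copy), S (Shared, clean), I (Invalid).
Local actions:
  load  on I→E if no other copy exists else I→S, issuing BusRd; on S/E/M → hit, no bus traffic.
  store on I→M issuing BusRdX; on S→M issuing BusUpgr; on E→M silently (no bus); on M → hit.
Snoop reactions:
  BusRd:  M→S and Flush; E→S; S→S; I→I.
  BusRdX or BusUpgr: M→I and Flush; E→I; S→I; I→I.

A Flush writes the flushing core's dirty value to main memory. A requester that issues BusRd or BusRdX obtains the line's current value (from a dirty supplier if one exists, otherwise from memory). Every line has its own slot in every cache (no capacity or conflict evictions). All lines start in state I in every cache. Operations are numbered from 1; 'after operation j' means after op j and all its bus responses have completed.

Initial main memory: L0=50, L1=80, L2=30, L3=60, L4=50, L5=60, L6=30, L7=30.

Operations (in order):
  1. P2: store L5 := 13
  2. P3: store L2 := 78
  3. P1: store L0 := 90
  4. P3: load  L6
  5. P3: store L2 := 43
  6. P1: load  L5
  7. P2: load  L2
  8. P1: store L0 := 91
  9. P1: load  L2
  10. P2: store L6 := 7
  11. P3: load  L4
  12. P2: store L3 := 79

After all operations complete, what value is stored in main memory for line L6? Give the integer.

1. P2: store L5 := 13  bus=[BusRdX]  L5: P0=I P1=I P2=M P3=I  mem[L5]=60
2. P3: store L2 := 78  bus=[BusRdX]  L2: P0=I P1=I P2=I P3=M  mem[L2]=30
3. P1: store L0 := 90  bus=[BusRdX]  L0: P0=I P1=M P2=I P3=I  mem[L0]=50
4. P3: load  L6  bus=[BusRd]  L6: P0=I P1=I P2=I P3=E  mem[L6]=30
5. P3: store L2 := 43  bus=[-]  L2: P0=I P1=I P2=I P3=M  mem[L2]=30
6. P1: load  L5  bus=[BusRd,Flush]  L5: P0=I P1=S P2=S P3=I  mem[L5]=13
7. P2: load  L2  bus=[BusRd,Flush]  L2: P0=I P1=I P2=S P3=S  mem[L2]=43
8. P1: store L0 := 91  bus=[-]  L0: P0=I P1=M P2=I P3=I  mem[L0]=50
9. P1: load  L2  bus=[BusRd]  L2: P0=I P1=S P2=S P3=S  mem[L2]=43
10. P2: store L6 := 7  bus=[BusRdX]  L6: P0=I P1=I P2=M P3=I  mem[L6]=30
11. P3: load  L4  bus=[BusRd]  L4: P0=I P1=I P2=I P3=E  mem[L4]=50
12. P2: store L3 := 79  bus=[BusRdX]  L3: P0=I P1=I P2=M P3=I  mem[L3]=60

memory[L6] = 30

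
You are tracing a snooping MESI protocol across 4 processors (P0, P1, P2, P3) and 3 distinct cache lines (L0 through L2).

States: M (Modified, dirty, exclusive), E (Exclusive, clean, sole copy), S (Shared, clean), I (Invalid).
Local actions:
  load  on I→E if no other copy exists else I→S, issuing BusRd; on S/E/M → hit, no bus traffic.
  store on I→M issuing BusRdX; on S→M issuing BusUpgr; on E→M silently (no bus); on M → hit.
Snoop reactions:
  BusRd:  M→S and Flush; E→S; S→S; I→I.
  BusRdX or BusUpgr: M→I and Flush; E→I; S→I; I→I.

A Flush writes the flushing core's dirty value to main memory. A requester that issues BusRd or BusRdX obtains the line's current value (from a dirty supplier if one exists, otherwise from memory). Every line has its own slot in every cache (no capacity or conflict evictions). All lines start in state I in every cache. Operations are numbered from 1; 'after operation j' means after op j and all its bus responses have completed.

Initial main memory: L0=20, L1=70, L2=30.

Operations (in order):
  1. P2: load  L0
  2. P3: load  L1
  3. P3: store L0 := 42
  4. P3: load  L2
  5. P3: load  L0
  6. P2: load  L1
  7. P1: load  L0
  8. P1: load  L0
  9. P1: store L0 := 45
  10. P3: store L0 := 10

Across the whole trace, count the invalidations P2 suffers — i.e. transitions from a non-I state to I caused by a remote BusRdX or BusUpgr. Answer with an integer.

invalidations = 1

  op1 P2: load  L0 → I/I/E/I on L0; bus BusRd; mem=20
  op2 P3: load  L1 → I/I/I/E on L1; bus BusRd; mem=70
  op3 P3: store L0 := 42 → I/I/I/M on L0; bus BusRdX; mem=20
  op4 P3: load  L2 → I/I/I/E on L2; bus BusRd; mem=30
  op5 P3: load  L0 → I/I/I/M on L0; bus (none); mem=20
  op6 P2: load  L1 → I/I/S/S on L1; bus BusRd; mem=70
  op7 P1: load  L0 → I/S/I/S on L0; bus BusRd Flush; mem=42
  op8 P1: load  L0 → I/S/I/S on L0; bus (none); mem=42
  op9 P1: store L0 := 45 → I/M/I/I on L0; bus BusUpgr; mem=42
  op10 P3: store L0 := 10 → I/I/I/M on L0; bus BusRdX Flush; mem=45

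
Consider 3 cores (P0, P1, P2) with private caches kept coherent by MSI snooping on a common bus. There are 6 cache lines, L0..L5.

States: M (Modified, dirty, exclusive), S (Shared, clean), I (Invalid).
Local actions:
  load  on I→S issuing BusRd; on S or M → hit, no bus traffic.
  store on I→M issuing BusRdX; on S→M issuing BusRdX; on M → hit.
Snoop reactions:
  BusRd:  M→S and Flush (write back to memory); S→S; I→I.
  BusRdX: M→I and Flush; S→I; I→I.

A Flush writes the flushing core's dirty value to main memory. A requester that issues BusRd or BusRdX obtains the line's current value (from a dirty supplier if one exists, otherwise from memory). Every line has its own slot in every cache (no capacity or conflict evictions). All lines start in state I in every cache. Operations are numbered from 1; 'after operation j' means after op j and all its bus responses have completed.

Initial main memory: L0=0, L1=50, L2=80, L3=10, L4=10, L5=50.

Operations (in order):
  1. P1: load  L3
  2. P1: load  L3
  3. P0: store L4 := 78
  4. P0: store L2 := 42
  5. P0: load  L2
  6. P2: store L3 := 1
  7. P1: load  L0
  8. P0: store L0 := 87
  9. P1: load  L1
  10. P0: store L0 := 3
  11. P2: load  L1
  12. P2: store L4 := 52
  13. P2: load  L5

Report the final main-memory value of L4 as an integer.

[1] P1: load  L3 | P0:I, P1:S(10), P2:I | bus: BusRd
[2] P1: load  L3 | P0:I, P1:S(10), P2:I | bus: none
[3] P0: store L4 := 78 | P0:M(78), P1:I, P2:I | bus: BusRdX
[4] P0: store L2 := 42 | P0:M(42), P1:I, P2:I | bus: BusRdX
[5] P0: load  L2 | P0:M(42), P1:I, P2:I | bus: none
[6] P2: store L3 := 1 | P0:I, P1:I, P2:M(1) | bus: BusRdX
[7] P1: load  L0 | P0:I, P1:S(0), P2:I | bus: BusRd
[8] P0: store L0 := 87 | P0:M(87), P1:I, P2:I | bus: BusRdX
[9] P1: load  L1 | P0:I, P1:S(50), P2:I | bus: BusRd
[10] P0: store L0 := 3 | P0:M(3), P1:I, P2:I | bus: none
[11] P2: load  L1 | P0:I, P1:S(50), P2:S(50) | bus: BusRd
[12] P2: store L4 := 52 | P0:I, P1:I, P2:M(52) | bus: BusRdX,Flush
[13] P2: load  L5 | P0:I, P1:I, P2:S(50) | bus: BusRd

memory[L4] = 78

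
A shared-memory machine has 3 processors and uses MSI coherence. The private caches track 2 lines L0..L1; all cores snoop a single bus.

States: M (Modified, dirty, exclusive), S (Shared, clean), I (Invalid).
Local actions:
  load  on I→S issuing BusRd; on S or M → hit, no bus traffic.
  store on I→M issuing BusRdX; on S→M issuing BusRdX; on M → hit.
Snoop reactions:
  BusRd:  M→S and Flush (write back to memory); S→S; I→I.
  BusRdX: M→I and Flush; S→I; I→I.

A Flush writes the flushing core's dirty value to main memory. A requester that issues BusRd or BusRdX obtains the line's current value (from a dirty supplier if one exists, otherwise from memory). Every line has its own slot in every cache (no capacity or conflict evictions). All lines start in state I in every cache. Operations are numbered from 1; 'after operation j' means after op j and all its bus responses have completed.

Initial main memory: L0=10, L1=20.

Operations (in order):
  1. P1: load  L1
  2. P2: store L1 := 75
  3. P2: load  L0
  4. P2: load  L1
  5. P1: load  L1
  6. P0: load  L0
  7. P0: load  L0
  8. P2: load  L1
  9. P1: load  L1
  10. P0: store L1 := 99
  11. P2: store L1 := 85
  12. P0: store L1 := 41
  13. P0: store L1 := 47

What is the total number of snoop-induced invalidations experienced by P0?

  op1 P1: load  L1 → I/S/I on L1; bus BusRd; mem=20
  op2 P2: store L1 := 75 → I/I/M on L1; bus BusRdX; mem=20
  op3 P2: load  L0 → I/I/S on L0; bus BusRd; mem=10
  op4 P2: load  L1 → I/I/M on L1; bus (none); mem=20
  op5 P1: load  L1 → I/S/S on L1; bus BusRd Flush; mem=75
  op6 P0: load  L0 → S/I/S on L0; bus BusRd; mem=10
  op7 P0: load  L0 → S/I/S on L0; bus (none); mem=10
  op8 P2: load  L1 → I/S/S on L1; bus (none); mem=75
  op9 P1: load  L1 → I/S/S on L1; bus (none); mem=75
  op10 P0: store L1 := 99 → M/I/I on L1; bus BusRdX; mem=75
  op11 P2: store L1 := 85 → I/I/M on L1; bus BusRdX Flush; mem=99
  op12 P0: store L1 := 41 → M/I/I on L1; bus BusRdX Flush; mem=85
  op13 P0: store L1 := 47 → M/I/I on L1; bus (none); mem=85

invalidations = 1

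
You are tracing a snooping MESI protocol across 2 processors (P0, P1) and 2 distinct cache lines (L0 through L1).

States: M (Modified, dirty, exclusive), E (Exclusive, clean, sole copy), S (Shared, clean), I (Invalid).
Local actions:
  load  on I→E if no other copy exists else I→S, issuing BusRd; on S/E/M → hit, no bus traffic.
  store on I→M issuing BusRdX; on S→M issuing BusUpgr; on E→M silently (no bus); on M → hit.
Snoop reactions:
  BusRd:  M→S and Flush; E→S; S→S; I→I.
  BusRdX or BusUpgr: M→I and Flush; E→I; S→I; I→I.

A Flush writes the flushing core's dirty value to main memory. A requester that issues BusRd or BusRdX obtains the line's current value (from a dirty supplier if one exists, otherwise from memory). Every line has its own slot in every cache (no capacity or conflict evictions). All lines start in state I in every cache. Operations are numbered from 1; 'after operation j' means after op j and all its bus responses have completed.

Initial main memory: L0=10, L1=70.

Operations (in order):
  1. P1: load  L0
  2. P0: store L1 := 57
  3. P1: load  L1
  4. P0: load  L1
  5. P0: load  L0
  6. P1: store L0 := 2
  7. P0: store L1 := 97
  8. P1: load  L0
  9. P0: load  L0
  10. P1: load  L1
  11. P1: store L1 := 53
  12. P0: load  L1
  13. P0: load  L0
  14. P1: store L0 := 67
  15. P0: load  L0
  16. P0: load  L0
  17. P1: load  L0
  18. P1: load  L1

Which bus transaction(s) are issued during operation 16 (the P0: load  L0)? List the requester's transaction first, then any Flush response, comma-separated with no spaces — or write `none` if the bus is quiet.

bus = none

1. P1: load  L0  bus=[BusRd]  L0: P0=I P1=E  mem[L0]=10
2. P0: store L1 := 57  bus=[BusRdX]  L1: P0=M P1=I  mem[L1]=70
3. P1: load  L1  bus=[BusRd,Flush]  L1: P0=S P1=S  mem[L1]=57
4. P0: load  L1  bus=[-]  L1: P0=S P1=S  mem[L1]=57
5. P0: load  L0  bus=[BusRd]  L0: P0=S P1=S  mem[L0]=10
6. P1: store L0 := 2  bus=[BusUpgr]  L0: P0=I P1=M  mem[L0]=10
7. P0: store L1 := 97  bus=[BusUpgr]  L1: P0=M P1=I  mem[L1]=57
8. P1: load  L0  bus=[-]  L0: P0=I P1=M  mem[L0]=10
9. P0: load  L0  bus=[BusRd,Flush]  L0: P0=S P1=S  mem[L0]=2
10. P1: load  L1  bus=[BusRd,Flush]  L1: P0=S P1=S  mem[L1]=97
11. P1: store L1 := 53  bus=[BusUpgr]  L1: P0=I P1=M  mem[L1]=97
12. P0: load  L1  bus=[BusRd,Flush]  L1: P0=S P1=S  mem[L1]=53
13. P0: load  L0  bus=[-]  L0: P0=S P1=S  mem[L0]=2
14. P1: store L0 := 67  bus=[BusUpgr]  L0: P0=I P1=M  mem[L0]=2
15. P0: load  L0  bus=[BusRd,Flush]  L0: P0=S P1=S  mem[L0]=67
16. P0: load  L0  bus=[-]  L0: P0=S P1=S  mem[L0]=67
17. P1: load  L0  bus=[-]  L0: P0=S P1=S  mem[L0]=67
18. P1: load  L1  bus=[-]  L1: P0=S P1=S  mem[L1]=53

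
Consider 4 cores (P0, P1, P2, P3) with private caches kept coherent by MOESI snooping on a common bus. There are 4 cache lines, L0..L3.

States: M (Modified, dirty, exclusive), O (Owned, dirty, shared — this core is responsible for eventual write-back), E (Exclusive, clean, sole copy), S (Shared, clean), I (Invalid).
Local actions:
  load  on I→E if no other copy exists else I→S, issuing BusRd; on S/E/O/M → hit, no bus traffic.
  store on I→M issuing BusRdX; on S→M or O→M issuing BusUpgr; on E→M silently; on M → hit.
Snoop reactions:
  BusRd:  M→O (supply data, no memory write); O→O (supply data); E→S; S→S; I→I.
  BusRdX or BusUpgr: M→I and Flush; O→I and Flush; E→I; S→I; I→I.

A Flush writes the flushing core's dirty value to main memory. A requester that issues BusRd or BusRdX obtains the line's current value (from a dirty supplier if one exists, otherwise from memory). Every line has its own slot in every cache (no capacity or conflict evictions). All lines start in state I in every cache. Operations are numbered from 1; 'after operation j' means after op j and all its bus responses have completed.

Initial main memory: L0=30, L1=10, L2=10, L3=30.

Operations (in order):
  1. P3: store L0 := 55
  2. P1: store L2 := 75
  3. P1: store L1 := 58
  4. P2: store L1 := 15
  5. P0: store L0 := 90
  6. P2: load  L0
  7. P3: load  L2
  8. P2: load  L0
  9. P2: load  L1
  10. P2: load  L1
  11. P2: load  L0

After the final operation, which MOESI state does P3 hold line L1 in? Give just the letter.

1. P3: store L0 := 55  bus=[BusRdX]  L0: P0=I P1=I P2=I P3=M  mem[L0]=30
2. P1: store L2 := 75  bus=[BusRdX]  L2: P0=I P1=M P2=I P3=I  mem[L2]=10
3. P1: store L1 := 58  bus=[BusRdX]  L1: P0=I P1=M P2=I P3=I  mem[L1]=10
4. P2: store L1 := 15  bus=[BusRdX,Flush]  L1: P0=I P1=I P2=M P3=I  mem[L1]=58
5. P0: store L0 := 90  bus=[BusRdX,Flush]  L0: P0=M P1=I P2=I P3=I  mem[L0]=55
6. P2: load  L0  bus=[BusRd]  L0: P0=O P1=I P2=S P3=I  mem[L0]=55
7. P3: load  L2  bus=[BusRd]  L2: P0=I P1=O P2=I P3=S  mem[L2]=10
8. P2: load  L0  bus=[-]  L0: P0=O P1=I P2=S P3=I  mem[L0]=55
9. P2: load  L1  bus=[-]  L1: P0=I P1=I P2=M P3=I  mem[L1]=58
10. P2: load  L1  bus=[-]  L1: P0=I P1=I P2=M P3=I  mem[L1]=58
11. P2: load  L0  bus=[-]  L0: P0=O P1=I P2=S P3=I  mem[L0]=55

state = I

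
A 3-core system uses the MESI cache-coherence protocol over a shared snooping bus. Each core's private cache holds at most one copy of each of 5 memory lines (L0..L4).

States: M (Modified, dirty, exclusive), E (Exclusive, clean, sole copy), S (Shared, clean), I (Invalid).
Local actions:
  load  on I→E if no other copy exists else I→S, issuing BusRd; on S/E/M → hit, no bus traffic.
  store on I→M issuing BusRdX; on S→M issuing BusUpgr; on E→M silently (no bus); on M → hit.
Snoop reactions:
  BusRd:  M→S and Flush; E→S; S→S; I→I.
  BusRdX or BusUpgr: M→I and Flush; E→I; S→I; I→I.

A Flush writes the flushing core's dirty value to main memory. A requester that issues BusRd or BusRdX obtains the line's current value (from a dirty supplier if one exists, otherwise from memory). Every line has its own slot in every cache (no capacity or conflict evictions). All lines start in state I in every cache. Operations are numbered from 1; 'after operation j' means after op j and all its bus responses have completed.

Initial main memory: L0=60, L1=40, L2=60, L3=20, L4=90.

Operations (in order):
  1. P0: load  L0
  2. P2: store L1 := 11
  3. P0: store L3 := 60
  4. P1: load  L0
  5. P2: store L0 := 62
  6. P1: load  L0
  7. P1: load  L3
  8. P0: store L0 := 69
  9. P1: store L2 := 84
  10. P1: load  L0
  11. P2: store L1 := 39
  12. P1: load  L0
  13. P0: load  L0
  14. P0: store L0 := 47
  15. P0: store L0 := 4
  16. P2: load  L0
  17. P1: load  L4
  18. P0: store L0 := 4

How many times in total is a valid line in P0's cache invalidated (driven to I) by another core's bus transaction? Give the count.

invalidations = 1

  op1 P0: load  L0 → E/I/I on L0; bus BusRd; mem=60
  op2 P2: store L1 := 11 → I/I/M on L1; bus BusRdX; mem=40
  op3 P0: store L3 := 60 → M/I/I on L3; bus BusRdX; mem=20
  op4 P1: load  L0 → S/S/I on L0; bus BusRd; mem=60
  op5 P2: store L0 := 62 → I/I/M on L0; bus BusRdX; mem=60
  op6 P1: load  L0 → I/S/S on L0; bus BusRd Flush; mem=62
  op7 P1: load  L3 → S/S/I on L3; bus BusRd Flush; mem=60
  op8 P0: store L0 := 69 → M/I/I on L0; bus BusRdX; mem=62
  op9 P1: store L2 := 84 → I/M/I on L2; bus BusRdX; mem=60
  op10 P1: load  L0 → S/S/I on L0; bus BusRd Flush; mem=69
  op11 P2: store L1 := 39 → I/I/M on L1; bus (none); mem=40
  op12 P1: load  L0 → S/S/I on L0; bus (none); mem=69
  op13 P0: load  L0 → S/S/I on L0; bus (none); mem=69
  op14 P0: store L0 := 47 → M/I/I on L0; bus BusUpgr; mem=69
  op15 P0: store L0 := 4 → M/I/I on L0; bus (none); mem=69
  op16 P2: load  L0 → S/I/S on L0; bus BusRd Flush; mem=4
  op17 P1: load  L4 → I/E/I on L4; bus BusRd; mem=90
  op18 P0: store L0 := 4 → M/I/I on L0; bus BusUpgr; mem=4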